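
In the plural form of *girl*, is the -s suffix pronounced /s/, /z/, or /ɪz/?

/z/

The stem *girl* ends in a voiced non-sibilant sound.
The plural suffix surfaces as /ɪz/ after sibilants, /s/ after other voiceless consonants, and /z/ after other voiced sounds.
So the plural -s on *girl* is pronounced /z/.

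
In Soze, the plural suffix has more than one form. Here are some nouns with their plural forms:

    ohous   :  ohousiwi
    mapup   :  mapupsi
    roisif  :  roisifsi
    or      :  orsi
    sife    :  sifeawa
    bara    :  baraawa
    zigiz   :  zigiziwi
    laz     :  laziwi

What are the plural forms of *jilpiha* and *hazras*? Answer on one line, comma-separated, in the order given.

Looking at the final sound of each stem: -iwi when the stem ends in a sibilant (*ohous*, *zigiz*, *laz*); -si when the stem ends in a non-sibilant consonant (*mapup*, *roisif*, *or*); -awa when the stem ends in a vowel (*sife*, *bara*).
Since the final sound of *jilpiha* is /a/ (a vowel), it takes -awa, giving *jilpihaawa*.
Since the final sound of *hazras* is /s/ (a sibilant), it takes -iwi, giving *hazrasiwi*.

jilpihaawa, hazrasiwi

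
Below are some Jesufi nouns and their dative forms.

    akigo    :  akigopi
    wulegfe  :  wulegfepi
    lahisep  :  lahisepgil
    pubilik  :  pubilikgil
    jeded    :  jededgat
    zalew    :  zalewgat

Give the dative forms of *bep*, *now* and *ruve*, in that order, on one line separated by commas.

bepgil, nowgat, ruvepi

Looking at the final sound of each stem: -gil when the stem ends in a voiceless consonant (*lahisep*, *pubilik*); -gat when the stem ends in a voiced consonant (*jeded*, *zalew*); -pi when the stem ends in a vowel (*akigo*, *wulegfe*).
*bep*: final sound = /p/, a voiceless consonant → -gil → *bepgil*.
*now* — final sound /w/ (a voiced consonant) → -gat → *nowgat*.
*ruve*: final sound = /e/, a vowel → -pi → *ruvepi*.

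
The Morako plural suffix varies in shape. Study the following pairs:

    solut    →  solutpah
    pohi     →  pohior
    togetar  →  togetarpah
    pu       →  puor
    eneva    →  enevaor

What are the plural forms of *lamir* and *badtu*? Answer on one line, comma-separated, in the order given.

The suffix is conditioned by the final sound: -pah when the stem ends in a consonant (*solut*, *togetar*); -or when the stem ends in a vowel (*pohi*, *pu*, *eneva*).
*lamir* — final sound /r/ (a consonant) → -pah → *lamirpah*.
The final sound of *badtu* is /u/, which is a vowel, so the suffix is -or, giving *badtuor*.

lamirpah, badtuor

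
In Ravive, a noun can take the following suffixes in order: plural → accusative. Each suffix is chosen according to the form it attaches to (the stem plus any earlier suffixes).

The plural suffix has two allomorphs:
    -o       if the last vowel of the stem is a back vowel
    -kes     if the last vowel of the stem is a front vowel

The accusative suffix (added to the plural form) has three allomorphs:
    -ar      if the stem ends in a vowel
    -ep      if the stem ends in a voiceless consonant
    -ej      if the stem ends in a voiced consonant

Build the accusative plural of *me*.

*me*: last vowel = /e/, a front vowel → -kes → *mekes*.
The plural form *mekes*: final sound = /s/, a voiceless consonant → -ep → *mekesep*.

mekesep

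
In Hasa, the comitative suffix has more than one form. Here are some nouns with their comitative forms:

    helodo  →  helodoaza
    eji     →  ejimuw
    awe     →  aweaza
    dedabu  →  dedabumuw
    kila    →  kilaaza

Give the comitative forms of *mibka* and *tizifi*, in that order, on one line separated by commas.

The pattern is height harmony: -muw when the last vowel of the stem is a high vowel (*eji*, *dedabu*); -aza when the last vowel of the stem is a non-high vowel (*helodo*, *awe*, *kila*).
*mibka*: last vowel = /a/, a non-high vowel → -aza → *mibkaaza*.
*tizifi*: last vowel = /i/, a high vowel → -muw → *tizifimuw*.

mibkaaza, tizifimuw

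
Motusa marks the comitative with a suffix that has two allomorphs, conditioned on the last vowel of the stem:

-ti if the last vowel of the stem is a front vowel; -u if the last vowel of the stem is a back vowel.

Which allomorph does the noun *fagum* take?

The last vowel of *fagum* is /u/, which is a back vowel, so the suffix is -u.

-u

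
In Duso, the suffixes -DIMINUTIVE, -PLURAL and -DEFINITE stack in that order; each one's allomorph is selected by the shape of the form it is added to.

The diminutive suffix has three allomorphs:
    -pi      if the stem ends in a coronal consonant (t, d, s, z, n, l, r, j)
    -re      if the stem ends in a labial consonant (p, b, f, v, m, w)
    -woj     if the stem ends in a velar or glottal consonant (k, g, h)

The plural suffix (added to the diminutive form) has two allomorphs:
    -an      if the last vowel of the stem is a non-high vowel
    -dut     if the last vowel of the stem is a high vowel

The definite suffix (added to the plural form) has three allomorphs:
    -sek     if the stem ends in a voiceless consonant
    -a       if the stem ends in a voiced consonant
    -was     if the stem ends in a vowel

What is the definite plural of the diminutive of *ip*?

ipreana

Since the final consonant of *ip* is /p/ (labial), it takes -re, giving *ipre*.
Since the last vowel of the diminutive form *ipre* is /e/ (a non-high vowel), it takes -an, giving *iprean*.
Since the final sound of the plural form *iprean* is /n/ (a voiced consonant), it takes -a, giving *ipreana*.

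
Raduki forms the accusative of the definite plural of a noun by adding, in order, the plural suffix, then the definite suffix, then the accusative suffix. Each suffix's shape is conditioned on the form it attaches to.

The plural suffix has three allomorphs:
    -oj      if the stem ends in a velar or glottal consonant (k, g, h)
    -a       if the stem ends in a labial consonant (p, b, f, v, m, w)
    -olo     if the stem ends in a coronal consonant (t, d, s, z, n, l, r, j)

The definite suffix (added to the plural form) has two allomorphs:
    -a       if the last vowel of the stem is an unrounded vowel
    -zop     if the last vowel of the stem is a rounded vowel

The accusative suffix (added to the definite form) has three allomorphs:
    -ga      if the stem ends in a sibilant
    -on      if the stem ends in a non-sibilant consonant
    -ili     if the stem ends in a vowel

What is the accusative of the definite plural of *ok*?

*ok*: final consonant = /k/, velar/glottal → -oj → *okoj*.
The last vowel of the plural form *okoj* is /o/, which is a rounded vowel, so the definite suffix is -zop, giving *okojzop*.
Since the final sound of the definite form *okojzop* is /p/ (a non-sibilant consonant), it takes -on, giving *okojzopon*.

okojzopon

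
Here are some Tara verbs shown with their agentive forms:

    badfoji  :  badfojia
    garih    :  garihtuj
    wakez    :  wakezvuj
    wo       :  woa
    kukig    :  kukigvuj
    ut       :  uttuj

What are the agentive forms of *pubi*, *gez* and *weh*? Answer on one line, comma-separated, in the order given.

Looking at the final sound of each stem: -tuj when the stem ends in a voiceless consonant (*garih*, *ut*); -vuj when the stem ends in a voiced consonant (*wakez*, *kukig*); -a when the stem ends in a vowel (*badfoji*, *wo*).
*pubi*: final sound = /i/, a vowel → -a → *pubia*.
The final sound of *gez* is /z/, which is a voiced consonant, so the suffix is -vuj, giving *gezvuj*.
*weh*: final sound = /h/, a voiceless consonant → -tuj → *wehtuj*.

pubia, gezvuj, wehtuj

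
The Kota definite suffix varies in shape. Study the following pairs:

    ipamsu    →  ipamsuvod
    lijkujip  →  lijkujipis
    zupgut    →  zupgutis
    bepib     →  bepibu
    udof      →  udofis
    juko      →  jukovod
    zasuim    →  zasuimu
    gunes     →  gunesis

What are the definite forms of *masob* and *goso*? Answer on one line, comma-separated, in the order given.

The alternation tracks the final sound of the stem — -is when the stem ends in a voiceless consonant (*lijkujip*, *zupgut*, *udof*, *gunes*); -u when the stem ends in a voiced consonant (*bepib*, *zasuim*); -vod when the stem ends in a vowel (*ipamsu*, *juko*).
*masob*: final sound = /b/, a voiced consonant → -u → *masobu*.
*goso*: final sound = /o/, a vowel → -vod → *gosovod*.

masobu, gosovod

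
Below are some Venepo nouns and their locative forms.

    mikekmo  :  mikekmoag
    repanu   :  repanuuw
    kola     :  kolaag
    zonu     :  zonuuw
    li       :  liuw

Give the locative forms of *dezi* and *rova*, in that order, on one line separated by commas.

The pattern is height harmony: -uw when the last vowel of the stem is a high vowel (*repanu*, *zonu*, *li*); -ag when the last vowel of the stem is a non-high vowel (*mikekmo*, *kola*).
*dezi* — last vowel /i/ (a high vowel) → -uw → *deziuw*.
*rova*: last vowel = /a/, a non-high vowel → -ag → *rovaag*.

deziuw, rovaag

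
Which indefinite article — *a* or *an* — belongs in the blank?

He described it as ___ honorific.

an

The indefinite article is chosen by the initial *sound* of the following word, not its spelling.
*honorific* begins with the sound /ɒ/ (silent h) — a vowel sound.
So the article is *an*: He described it as an honorific.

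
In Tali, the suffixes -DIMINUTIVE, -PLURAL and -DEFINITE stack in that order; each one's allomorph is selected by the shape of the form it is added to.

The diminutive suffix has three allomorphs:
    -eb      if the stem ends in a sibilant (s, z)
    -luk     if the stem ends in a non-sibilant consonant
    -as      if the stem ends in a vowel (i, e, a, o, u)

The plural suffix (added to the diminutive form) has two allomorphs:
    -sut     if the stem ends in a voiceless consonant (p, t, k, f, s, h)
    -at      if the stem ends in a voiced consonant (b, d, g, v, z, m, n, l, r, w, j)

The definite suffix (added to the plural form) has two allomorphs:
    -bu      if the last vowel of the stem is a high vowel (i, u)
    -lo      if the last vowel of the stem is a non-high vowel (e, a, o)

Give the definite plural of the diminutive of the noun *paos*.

paosebatlo

*paos* — final sound /s/ (a sibilant) → -eb → *paoseb*.
The diminutive form *paoseb*: final consonant = /b/, voiced → -at → *paosebat*.
The last vowel of the plural form *paosebat* is /a/, which is a non-high vowel, so the definite suffix is -lo, giving *paosebatlo*.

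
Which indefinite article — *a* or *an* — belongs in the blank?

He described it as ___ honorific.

an

The indefinite article is chosen by the initial *sound* of the following word, not its spelling.
*honorific* begins with the sound /ɒ/ (silent h) — a vowel sound.
So the article is *an*: He described it as an honorific.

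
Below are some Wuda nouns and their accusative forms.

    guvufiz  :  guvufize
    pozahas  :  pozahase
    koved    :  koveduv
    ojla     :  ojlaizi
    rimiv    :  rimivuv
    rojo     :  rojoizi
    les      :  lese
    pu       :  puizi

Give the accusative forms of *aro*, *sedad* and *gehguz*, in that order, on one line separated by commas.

The pattern is sibilance of the final sound: -e when the stem ends in a sibilant (*guvufiz*, *pozahas*, *les*); -uv when the stem ends in a non-sibilant consonant (*koved*, *rimiv*); -izi when the stem ends in a vowel (*ojla*, *rojo*, *pu*).
*aro*: final sound = /o/, a vowel → -izi → *aroizi*.
The final sound of *sedad* is /d/, which is a non-sibilant consonant, so the suffix is -uv, giving *sedaduv*.
The final sound of *gehguz* is /z/, which is a sibilant, so the suffix is -e, giving *gehguze*.

aroizi, sedaduv, gehguze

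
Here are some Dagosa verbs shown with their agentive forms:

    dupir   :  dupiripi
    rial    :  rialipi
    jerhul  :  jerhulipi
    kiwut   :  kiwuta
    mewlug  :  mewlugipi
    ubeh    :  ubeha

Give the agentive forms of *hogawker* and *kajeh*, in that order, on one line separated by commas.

hogawkeripi, kajeha

The pattern is voicing of the final consonant: -a when the stem ends in a voiceless consonant (*kiwut*, *ubeh*); -ipi when the stem ends in a voiced consonant (*dupir*, *rial*, *jerhul*, *mewlug*).
*hogawker*: final consonant = /r/, voiced → -ipi → *hogawkeripi*.
*kajeh*: final consonant = /h/, voiceless → -a → *kajeha*.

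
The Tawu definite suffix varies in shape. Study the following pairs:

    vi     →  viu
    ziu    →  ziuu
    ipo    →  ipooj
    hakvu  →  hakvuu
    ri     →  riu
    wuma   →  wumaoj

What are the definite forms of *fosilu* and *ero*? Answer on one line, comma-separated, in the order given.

The alternation tracks the last vowel of the stem — -u when the last vowel of the stem is a high vowel (*vi*, *ziu*, *hakvu*, *ri*); -oj when the last vowel of the stem is a non-high vowel (*ipo*, *wuma*).
Since the last vowel of *fosilu* is /u/ (a high vowel), it takes -u, giving *fosiluu*.
Since the last vowel of *ero* is /o/ (a non-high vowel), it takes -oj, giving *erooj*.

fosiluu, erooj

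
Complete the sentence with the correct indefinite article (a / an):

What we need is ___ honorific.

an

The indefinite article is chosen by the initial *sound* of the following word, not its spelling.
*honorific* begins with the sound /ɒ/ (silent h) — a vowel sound.
So the article is *an*: What we need is an honorific.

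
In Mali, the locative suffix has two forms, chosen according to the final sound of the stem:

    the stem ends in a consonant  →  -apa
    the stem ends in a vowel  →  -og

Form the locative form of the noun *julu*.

juluog

Since the final sound of *julu* is /u/ (a vowel), it takes -og, giving *juluog*.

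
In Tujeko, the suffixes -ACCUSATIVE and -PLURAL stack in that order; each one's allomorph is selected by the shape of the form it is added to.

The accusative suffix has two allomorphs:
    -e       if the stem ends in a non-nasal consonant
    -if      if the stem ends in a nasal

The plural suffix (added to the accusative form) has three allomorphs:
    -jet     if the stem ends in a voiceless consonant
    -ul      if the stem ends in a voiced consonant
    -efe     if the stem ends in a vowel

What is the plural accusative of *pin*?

*pin* — final consonant /n/ (a nasal) → -if → *pinif*.
Since the final sound of the accusative form *pinif* is /f/ (a voiceless consonant), it takes -jet, giving *pinifjet*.

pinifjet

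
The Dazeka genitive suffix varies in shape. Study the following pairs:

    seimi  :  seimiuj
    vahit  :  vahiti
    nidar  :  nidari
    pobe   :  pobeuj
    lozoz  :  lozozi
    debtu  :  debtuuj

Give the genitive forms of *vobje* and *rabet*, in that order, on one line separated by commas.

The suffix is conditioned by the final sound: -i when the stem ends in a consonant (*vahit*, *nidar*, *lozoz*); -uj when the stem ends in a vowel (*seimi*, *pobe*, *debtu*).
*vobje*: final sound = /e/, a vowel → -uj → *vobjeuj*.
*rabet*: final sound = /t/, a consonant → -i → *rabeti*.

vobjeuj, rabeti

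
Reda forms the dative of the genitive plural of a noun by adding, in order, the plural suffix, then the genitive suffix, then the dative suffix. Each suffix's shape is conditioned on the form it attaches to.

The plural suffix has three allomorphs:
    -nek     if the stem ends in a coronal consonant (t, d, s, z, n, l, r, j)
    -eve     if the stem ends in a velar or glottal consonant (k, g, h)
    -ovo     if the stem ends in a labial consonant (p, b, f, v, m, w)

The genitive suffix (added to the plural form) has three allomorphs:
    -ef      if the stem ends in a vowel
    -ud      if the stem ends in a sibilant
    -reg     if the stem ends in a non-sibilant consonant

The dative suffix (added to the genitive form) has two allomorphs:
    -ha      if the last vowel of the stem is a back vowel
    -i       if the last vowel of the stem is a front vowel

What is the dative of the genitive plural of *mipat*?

*mipat* — final consonant /t/ (coronal) → -nek → *mipatnek*.
The plural form *mipatnek* — final sound /k/ (a non-sibilant consonant) → -reg → *mipatnekreg*.
The genitive form *mipatnekreg*: last vowel = /e/, a front vowel → -i → *mipatnekregi*.

mipatnekregi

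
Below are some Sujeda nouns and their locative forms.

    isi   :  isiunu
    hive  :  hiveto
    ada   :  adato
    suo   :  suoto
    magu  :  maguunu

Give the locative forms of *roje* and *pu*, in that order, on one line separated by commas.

rojeto, puunu

The pattern is height harmony: -unu when the last vowel of the stem is a high vowel (*isi*, *magu*); -to when the last vowel of the stem is a non-high vowel (*hive*, *ada*, *suo*).
*roje*: last vowel = /e/, a non-high vowel → -to → *rojeto*.
*pu*: last vowel = /u/, a high vowel → -unu → *puunu*.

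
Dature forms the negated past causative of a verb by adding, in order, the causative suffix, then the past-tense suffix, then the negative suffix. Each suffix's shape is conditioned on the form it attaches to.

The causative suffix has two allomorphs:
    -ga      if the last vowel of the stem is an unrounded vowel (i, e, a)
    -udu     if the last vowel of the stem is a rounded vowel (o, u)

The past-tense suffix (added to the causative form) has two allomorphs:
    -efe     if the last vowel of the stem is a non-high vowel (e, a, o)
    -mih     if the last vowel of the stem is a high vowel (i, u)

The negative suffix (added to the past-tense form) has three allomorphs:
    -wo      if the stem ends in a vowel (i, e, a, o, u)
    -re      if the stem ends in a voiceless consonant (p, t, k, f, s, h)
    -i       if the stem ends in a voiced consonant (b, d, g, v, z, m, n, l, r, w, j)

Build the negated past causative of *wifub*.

wifubudumihre

*wifub* — last vowel /u/ (a rounded vowel) → -udu → *wifubudu*.
The causative form *wifubudu* — last vowel /u/ (a high vowel) → -mih → *wifubudumih*.
The final sound of the past-tense form *wifubudumih* is /h/, which is a voiceless consonant, so the negative suffix is -re, giving *wifubudumihre*.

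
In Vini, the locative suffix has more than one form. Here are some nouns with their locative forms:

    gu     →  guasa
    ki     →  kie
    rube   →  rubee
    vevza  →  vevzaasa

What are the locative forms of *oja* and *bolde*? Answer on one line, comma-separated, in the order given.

ojaasa, boldee

The alternation tracks the last vowel of the stem — -e when the last vowel of the stem is a front vowel (*ki*, *rube*); -asa when the last vowel of the stem is a back vowel (*gu*, *vevza*).
Since the last vowel of *oja* is /a/ (a back vowel), it takes -asa, giving *ojaasa*.
Since the last vowel of *bolde* is /e/ (a front vowel), it takes -e, giving *boldee*.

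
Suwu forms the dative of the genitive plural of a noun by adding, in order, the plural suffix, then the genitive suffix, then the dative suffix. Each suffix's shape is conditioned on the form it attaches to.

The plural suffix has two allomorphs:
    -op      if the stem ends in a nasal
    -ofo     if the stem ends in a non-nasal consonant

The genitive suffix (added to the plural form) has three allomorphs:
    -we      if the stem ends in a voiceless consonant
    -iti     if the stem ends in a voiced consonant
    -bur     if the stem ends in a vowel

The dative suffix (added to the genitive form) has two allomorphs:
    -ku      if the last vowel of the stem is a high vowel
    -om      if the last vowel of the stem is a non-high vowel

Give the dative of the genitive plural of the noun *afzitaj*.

The final consonant of *afzitaj* is /j/, which is non-nasal, so the plural suffix is -ofo, giving *afzitajofo*.
The final sound of the plural form *afzitajofo* is /o/, which is a vowel, so the genitive suffix is -bur, giving *afzitajofobur*.
Since the last vowel of the genitive form *afzitajofobur* is /u/ (a high vowel), it takes -ku, giving *afzitajofoburku*.

afzitajofoburku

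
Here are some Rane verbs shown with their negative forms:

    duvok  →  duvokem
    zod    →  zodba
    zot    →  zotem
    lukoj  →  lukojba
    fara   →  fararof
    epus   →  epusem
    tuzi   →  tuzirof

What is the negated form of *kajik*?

kajikem

The suffix is conditioned by the final sound: -em when the stem ends in a voiceless consonant (*duvok*, *zot*, *epus*); -ba when the stem ends in a voiced consonant (*zod*, *lukoj*); -rof when the stem ends in a vowel (*fara*, *tuzi*).
Since the final sound of *kajik* is /k/ (a voiceless consonant), it takes -em, giving *kajikem*.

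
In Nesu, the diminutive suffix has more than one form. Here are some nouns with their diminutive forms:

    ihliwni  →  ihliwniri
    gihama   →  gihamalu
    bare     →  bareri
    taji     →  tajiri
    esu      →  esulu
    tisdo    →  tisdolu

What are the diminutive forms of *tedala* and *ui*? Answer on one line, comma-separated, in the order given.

The suffix is conditioned by the last vowel: -ri when the last vowel of the stem is a front vowel (*ihliwni*, *bare*, *taji*); -lu when the last vowel of the stem is a back vowel (*gihama*, *esu*, *tisdo*).
*tedala*: last vowel = /a/, a back vowel → -lu → *tedalalu*.
The last vowel of *ui* is /i/, which is a front vowel, so the suffix is -ri, giving *uiri*.

tedalalu, uiri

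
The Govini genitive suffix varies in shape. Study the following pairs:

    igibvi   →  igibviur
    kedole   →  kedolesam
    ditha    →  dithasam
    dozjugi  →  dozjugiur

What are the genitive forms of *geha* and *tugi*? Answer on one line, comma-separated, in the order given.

The pattern is height harmony: -ur when the last vowel of the stem is a high vowel (*igibvi*, *dozjugi*); -sam when the last vowel of the stem is a non-high vowel (*kedole*, *ditha*).
*geha* — last vowel /a/ (a non-high vowel) → -sam → *gehasam*.
*tugi* — last vowel /i/ (a high vowel) → -ur → *tugiur*.

gehasam, tugiur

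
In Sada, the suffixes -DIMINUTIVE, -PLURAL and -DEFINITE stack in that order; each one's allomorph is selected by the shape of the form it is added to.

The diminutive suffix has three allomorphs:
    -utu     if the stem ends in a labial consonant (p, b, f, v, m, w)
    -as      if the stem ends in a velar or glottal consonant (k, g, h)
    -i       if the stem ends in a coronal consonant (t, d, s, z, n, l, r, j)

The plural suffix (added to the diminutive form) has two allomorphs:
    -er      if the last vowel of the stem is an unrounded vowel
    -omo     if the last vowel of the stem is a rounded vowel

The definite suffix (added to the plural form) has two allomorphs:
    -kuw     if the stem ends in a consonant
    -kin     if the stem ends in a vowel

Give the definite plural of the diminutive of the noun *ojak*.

The final consonant of *ojak* is /k/, which is velar/glottal, so the diminutive suffix is -as, giving *ojakas*.
The diminutive form *ojakas* — last vowel /a/ (an unrounded vowel) → -er → *ojakaser*.
The plural form *ojakaser* — final sound /r/ (a consonant) → -kuw → *ojakaserkuw*.

ojakaserkuw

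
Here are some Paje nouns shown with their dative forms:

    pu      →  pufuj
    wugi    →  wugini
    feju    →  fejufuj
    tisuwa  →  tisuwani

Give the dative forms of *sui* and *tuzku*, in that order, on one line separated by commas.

suini, tuzkufuj

The suffix is conditioned by the last vowel: -fuj when the last vowel of the stem is a rounded vowel (*pu*, *feju*); -ni when the last vowel of the stem is an unrounded vowel (*wugi*, *tisuwa*).
*sui* — last vowel /i/ (an unrounded vowel) → -ni → *suini*.
The last vowel of *tuzku* is /u/, which is a rounded vowel, so the suffix is -fuj, giving *tuzkufuj*.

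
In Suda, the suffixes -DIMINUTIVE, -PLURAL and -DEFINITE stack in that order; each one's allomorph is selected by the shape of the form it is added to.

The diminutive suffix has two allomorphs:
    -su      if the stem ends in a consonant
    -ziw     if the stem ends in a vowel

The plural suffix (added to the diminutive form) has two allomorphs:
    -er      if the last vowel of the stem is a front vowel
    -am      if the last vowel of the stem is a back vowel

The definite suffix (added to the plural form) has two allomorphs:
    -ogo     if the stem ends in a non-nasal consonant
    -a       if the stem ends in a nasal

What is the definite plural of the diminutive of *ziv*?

Since the final sound of *ziv* is /v/ (a consonant), it takes -su, giving *zivsu*.
The diminutive form *zivsu*: last vowel = /u/, a back vowel → -am → *zivsuam*.
The plural form *zivsuam* — final consonant /m/ (a nasal) → -a → *zivsuama*.

zivsuama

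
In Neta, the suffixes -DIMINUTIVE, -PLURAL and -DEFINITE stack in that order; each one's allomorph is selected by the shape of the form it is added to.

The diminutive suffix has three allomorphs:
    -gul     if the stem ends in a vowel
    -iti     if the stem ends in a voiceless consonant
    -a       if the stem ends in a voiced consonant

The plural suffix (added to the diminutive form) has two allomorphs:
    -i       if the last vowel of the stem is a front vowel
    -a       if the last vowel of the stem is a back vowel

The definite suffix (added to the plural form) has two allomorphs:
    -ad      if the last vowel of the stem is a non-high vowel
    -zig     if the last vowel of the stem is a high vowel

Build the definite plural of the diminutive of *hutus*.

The final sound of *hutus* is /s/, which is a voiceless consonant, so the diminutive suffix is -iti, giving *hutusiti*.
The last vowel of the diminutive form *hutusiti* is /i/, which is a front vowel, so the plural suffix is -i, giving *hutusitii*.
The last vowel of the plural form *hutusitii* is /i/, which is a high vowel, so the definite suffix is -zig, giving *hutusitiizig*.

hutusitiizig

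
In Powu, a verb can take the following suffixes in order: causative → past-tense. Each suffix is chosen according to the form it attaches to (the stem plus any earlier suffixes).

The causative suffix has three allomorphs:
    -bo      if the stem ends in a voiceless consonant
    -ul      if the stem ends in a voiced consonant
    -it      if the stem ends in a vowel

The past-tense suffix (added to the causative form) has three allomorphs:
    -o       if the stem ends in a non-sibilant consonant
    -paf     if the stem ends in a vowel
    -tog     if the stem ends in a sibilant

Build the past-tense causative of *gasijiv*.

*gasijiv*: final sound = /v/, a voiced consonant → -ul → *gasijivul*.
Since the final sound of the causative form *gasijivul* is /l/ (a non-sibilant consonant), it takes -o, giving *gasijivulo*.

gasijivulo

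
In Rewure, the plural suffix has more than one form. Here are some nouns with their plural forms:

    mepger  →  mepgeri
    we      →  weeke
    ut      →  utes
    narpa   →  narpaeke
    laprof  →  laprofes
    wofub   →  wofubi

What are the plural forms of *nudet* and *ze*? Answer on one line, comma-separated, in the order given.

Looking at the final sound of each stem: -es when the stem ends in a voiceless consonant (*ut*, *laprof*); -i when the stem ends in a voiced consonant (*mepger*, *wofub*); -eke when the stem ends in a vowel (*we*, *narpa*).
*nudet*: final sound = /t/, a voiceless consonant → -es → *nudetes*.
*ze*: final sound = /e/, a vowel → -eke → *zeeke*.

nudetes, zeeke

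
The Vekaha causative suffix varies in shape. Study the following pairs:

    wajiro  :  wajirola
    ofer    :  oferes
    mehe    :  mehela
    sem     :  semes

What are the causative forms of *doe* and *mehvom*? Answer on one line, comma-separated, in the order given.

doela, mehvomes

The pattern is consonant vs. vowel: -es when the stem ends in a consonant (*ofer*, *sem*); -la when the stem ends in a vowel (*wajiro*, *mehe*).
*doe* — final sound /e/ (a vowel) → -la → *doela*.
*mehvom*: final sound = /m/, a consonant → -es → *mehvomes*.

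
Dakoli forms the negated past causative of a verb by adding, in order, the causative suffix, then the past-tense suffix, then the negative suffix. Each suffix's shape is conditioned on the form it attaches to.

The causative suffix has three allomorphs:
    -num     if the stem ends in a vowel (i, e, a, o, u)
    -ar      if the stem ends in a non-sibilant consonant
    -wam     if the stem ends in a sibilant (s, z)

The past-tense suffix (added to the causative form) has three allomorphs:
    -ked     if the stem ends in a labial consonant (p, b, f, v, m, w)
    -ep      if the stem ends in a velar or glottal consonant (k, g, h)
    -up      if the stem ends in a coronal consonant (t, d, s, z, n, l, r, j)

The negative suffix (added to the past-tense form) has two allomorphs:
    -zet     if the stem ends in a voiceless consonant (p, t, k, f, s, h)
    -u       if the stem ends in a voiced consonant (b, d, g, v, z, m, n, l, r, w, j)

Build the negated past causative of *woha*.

wohanumkedu

Since the final sound of *woha* is /a/ (a vowel), it takes -num, giving *wohanum*.
Since the final consonant of the causative form *wohanum* is /m/ (labial), it takes -ked, giving *wohanumked*.
The past-tense form *wohanumked*: final consonant = /d/, voiced → -u → *wohanumkedu*.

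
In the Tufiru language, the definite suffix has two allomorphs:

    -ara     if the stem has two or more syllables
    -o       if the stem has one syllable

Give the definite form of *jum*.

jumo

*jum* has one syllable, so the suffix is -o, giving *jumo*.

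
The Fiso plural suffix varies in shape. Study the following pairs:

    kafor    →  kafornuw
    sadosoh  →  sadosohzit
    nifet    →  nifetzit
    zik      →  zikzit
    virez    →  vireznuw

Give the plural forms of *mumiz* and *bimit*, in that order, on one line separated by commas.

The suffix is conditioned by the final consonant: -zit when the stem ends in a voiceless consonant (*sadosoh*, *nifet*, *zik*); -nuw when the stem ends in a voiced consonant (*kafor*, *virez*).
*mumiz*: final consonant = /z/, voiced → -nuw → *mumiznuw*.
*bimit*: final consonant = /t/, voiceless → -zit → *bimitzit*.

mumiznuw, bimitzit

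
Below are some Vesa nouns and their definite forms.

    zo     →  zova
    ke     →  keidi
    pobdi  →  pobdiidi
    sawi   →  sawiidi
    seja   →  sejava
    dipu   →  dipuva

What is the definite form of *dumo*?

dumova

The alternation tracks the last vowel of the stem — -idi when the last vowel of the stem is a front vowel (*ke*, *pobdi*, *sawi*); -va when the last vowel of the stem is a back vowel (*zo*, *seja*, *dipu*).
*dumo* — last vowel /o/ (a back vowel) → -va → *dumova*.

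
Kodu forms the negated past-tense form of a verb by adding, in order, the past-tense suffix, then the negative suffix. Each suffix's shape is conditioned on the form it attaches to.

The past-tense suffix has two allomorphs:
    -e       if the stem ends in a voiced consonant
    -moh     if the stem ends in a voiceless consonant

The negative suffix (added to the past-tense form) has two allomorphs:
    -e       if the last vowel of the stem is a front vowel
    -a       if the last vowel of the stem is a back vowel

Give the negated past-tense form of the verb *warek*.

*warek*: final consonant = /k/, voiceless → -moh → *warekmoh*.
The last vowel of the past-tense form *warekmoh* is /o/, which is a back vowel, so the negative suffix is -a, giving *warekmoha*.

warekmoha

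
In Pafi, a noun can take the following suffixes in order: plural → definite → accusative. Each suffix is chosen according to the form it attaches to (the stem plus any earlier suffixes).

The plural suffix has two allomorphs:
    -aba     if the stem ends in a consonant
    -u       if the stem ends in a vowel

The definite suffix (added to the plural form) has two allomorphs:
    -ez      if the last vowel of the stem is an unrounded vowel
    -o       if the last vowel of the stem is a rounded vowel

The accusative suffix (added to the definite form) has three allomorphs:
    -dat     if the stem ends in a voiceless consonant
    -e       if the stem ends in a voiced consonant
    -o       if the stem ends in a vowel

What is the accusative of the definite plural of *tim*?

timabaeze

*tim*: final sound = /m/, a consonant → -aba → *timaba*.
The plural form *timaba* — last vowel /a/ (an unrounded vowel) → -ez → *timabaez*.
The definite form *timabaez*: final sound = /z/, a voiced consonant → -e → *timabaeze*.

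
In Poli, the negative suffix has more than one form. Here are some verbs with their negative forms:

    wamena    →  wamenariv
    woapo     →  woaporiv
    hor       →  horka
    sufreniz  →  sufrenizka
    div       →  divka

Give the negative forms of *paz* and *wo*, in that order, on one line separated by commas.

pazka, woriv

The alternation tracks the final sound of the stem — -ka when the stem ends in a consonant (*hor*, *sufreniz*, *div*); -riv when the stem ends in a vowel (*wamena*, *woapo*).
The final sound of *paz* is /z/, which is a consonant, so the suffix is -ka, giving *pazka*.
The final sound of *wo* is /o/, which is a vowel, so the suffix is -riv, giving *woriv*.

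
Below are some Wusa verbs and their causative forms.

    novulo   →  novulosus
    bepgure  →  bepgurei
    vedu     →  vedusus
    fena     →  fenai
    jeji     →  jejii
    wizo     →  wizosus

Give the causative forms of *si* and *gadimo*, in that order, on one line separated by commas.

sii, gadimosus

Looking at the last vowel of each stem: -sus when the last vowel of the stem is a rounded vowel (*novulo*, *vedu*, *wizo*); -i when the last vowel of the stem is an unrounded vowel (*bepgure*, *fena*, *jeji*).
*si*: last vowel = /i/, an unrounded vowel → -i → *sii*.
The last vowel of *gadimo* is /o/, which is a rounded vowel, so the suffix is -sus, giving *gadimosus*.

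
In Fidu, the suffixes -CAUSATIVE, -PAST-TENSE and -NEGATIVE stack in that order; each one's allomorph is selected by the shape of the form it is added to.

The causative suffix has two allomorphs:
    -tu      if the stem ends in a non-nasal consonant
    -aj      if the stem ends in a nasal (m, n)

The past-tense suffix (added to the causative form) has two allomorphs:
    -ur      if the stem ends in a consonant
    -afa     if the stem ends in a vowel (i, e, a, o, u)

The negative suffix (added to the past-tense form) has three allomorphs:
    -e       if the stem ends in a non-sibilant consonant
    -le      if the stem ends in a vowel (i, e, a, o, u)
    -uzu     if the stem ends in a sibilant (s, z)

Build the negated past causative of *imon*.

*imon* — final consonant /n/ (a nasal) → -aj → *imonaj*.
Since the final sound of the causative form *imonaj* is /j/ (a consonant), it takes -ur, giving *imonajur*.
The past-tense form *imonajur* — final sound /r/ (a non-sibilant consonant) → -e → *imonajure*.

imonajure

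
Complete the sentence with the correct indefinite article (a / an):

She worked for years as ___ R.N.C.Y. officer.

The indefinite article is chosen by the initial *sound* of the following word, not its spelling.
The initialism *R.N.C.Y.* is read letter by letter; the first letter, R, is pronounced /ɑr/, which begins with a vowel sound.
So the article is *an*: She worked for years as an R.N.C.Y. officer.

an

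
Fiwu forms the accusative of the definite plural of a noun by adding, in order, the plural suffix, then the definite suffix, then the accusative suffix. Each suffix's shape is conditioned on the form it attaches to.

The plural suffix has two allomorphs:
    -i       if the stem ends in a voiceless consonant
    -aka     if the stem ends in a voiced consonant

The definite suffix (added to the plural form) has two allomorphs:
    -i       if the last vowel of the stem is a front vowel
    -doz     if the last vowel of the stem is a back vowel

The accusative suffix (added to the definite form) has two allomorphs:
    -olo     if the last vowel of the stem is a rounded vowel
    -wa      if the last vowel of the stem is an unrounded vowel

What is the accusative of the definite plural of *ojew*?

ojewakadozolo

Since the final consonant of *ojew* is /w/ (voiced), it takes -aka, giving *ojewaka*.
The plural form *ojewaka*: last vowel = /a/, a back vowel → -doz → *ojewakadoz*.
Since the last vowel of the definite form *ojewakadoz* is /o/ (a rounded vowel), it takes -olo, giving *ojewakadozolo*.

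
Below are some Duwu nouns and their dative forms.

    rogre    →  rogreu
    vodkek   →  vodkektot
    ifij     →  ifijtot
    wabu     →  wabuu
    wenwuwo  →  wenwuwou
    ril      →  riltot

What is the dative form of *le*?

leu

The alternation tracks the final sound of the stem — -tot when the stem ends in a consonant (*vodkek*, *ifij*, *ril*); -u when the stem ends in a vowel (*rogre*, *wabu*, *wenwuwo*).
Since the final sound of *le* is /e/ (a vowel), it takes -u, giving *leu*.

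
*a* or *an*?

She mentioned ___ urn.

The indefinite article is chosen by the initial *sound* of the following word, not its spelling.
*urn* begins with the sound /ɜr/ (u pronounced /ɜr/) — a vowel sound.
So the article is *an*: She mentioned an urn.

an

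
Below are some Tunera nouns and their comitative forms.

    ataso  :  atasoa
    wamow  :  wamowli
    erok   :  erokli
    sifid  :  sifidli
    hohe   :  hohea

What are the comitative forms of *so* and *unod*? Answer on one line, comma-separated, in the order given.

soa, unodli

The suffix is conditioned by the final sound: -li when the stem ends in a consonant (*wamow*, *erok*, *sifid*); -a when the stem ends in a vowel (*ataso*, *hohe*).
*so* — final sound /o/ (a vowel) → -a → *soa*.
*unod* — final sound /d/ (a consonant) → -li → *unodli*.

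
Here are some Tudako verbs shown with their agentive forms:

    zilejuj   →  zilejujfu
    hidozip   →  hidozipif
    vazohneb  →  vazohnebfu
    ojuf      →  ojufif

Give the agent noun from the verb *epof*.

epofif

The alternation tracks the final consonant of the stem — -if when the stem ends in a voiceless consonant (*hidozip*, *ojuf*); -fu when the stem ends in a voiced consonant (*zilejuj*, *vazohneb*).
Since the final consonant of *epof* is /f/ (voiceless), it takes -if, giving *epofif*.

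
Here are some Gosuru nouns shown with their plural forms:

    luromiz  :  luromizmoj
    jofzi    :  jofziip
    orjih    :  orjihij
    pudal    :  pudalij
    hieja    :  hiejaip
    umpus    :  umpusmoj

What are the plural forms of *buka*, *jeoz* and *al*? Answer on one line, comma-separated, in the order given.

bukaip, jeozmoj, alij

Looking at the final sound of each stem: -moj when the stem ends in a sibilant (*luromiz*, *umpus*); -ij when the stem ends in a non-sibilant consonant (*orjih*, *pudal*); -ip when the stem ends in a vowel (*jofzi*, *hieja*).
Since the final sound of *buka* is /a/ (a vowel), it takes -ip, giving *bukaip*.
*jeoz* — final sound /z/ (a sibilant) → -moj → *jeozmoj*.
Since the final sound of *al* is /l/ (a non-sibilant consonant), it takes -ij, giving *alij*.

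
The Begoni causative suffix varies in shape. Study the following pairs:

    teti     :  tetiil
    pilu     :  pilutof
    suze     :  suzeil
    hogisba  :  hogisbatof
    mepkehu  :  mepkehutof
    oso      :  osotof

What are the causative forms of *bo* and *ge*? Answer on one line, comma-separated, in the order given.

Looking at the last vowel of each stem: -il when the last vowel of the stem is a front vowel (*teti*, *suze*); -tof when the last vowel of the stem is a back vowel (*pilu*, *hogisba*, *mepkehu*, *oso*).
*bo* — last vowel /o/ (a back vowel) → -tof → *botof*.
*ge* — last vowel /e/ (a front vowel) → -il → *geil*.

botof, geil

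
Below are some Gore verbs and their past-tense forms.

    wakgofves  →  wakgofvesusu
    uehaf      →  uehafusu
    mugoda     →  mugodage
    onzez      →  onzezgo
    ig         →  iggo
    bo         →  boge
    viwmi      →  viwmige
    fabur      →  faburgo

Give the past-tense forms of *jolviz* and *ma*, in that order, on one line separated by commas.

jolvizgo, mage

Looking at the final sound of each stem: -usu when the stem ends in a voiceless consonant (*wakgofves*, *uehaf*); -go when the stem ends in a voiced consonant (*onzez*, *ig*, *fabur*); -ge when the stem ends in a vowel (*mugoda*, *bo*, *viwmi*).
*jolviz* — final sound /z/ (a voiced consonant) → -go → *jolvizgo*.
*ma* — final sound /a/ (a vowel) → -ge → *mage*.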